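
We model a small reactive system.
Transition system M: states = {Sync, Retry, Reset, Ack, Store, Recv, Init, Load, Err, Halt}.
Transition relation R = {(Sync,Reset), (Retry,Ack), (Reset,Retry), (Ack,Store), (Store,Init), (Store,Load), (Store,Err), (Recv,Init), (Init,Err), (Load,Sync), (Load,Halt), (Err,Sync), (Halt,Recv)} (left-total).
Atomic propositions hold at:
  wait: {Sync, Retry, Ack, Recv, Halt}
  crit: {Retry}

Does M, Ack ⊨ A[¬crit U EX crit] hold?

Yes

Sat(¬crit) = {Sync, Reset, Ack, Store, Recv, Init, Load, Err, Halt}
Sat(EX crit) = {s : some successor in {Retry}} = {Reset}
A[¬crit U EX crit]: least fixpoint, start Z0 = Sat(EX crit) = {Reset}, add states in Sat(¬crit) with every successor in Z. Z1 = {Sync, Reset}; Z2 = {Sync, Reset, Err}; Z3 = {Sync, Reset, Init, Err}; Z4 = {Sync, Reset, Recv, Init, Err}; Z5 = {Sync, Reset, Recv, Init, Err, Halt}; Z6 = {Sync, Reset, Recv, Init, Load, Err, Halt}; Z7 = {Sync, Reset, Store, Recv, Init, Load, Err, Halt}; Z8 = {Sync, Reset, Ack, Store, Recv, Init, Load, Err, Halt}; fixed.
Sat(A[¬crit U EX crit]) = {Sync, Reset, Ack, Store, Recv, Init, Load, Err, Halt}
Ack ∈ Sat(A[¬crit U EX crit]) = {Sync, Reset, Ack, Store, Recv, Init, Load, Err, Halt}, so the formula holds at Ack.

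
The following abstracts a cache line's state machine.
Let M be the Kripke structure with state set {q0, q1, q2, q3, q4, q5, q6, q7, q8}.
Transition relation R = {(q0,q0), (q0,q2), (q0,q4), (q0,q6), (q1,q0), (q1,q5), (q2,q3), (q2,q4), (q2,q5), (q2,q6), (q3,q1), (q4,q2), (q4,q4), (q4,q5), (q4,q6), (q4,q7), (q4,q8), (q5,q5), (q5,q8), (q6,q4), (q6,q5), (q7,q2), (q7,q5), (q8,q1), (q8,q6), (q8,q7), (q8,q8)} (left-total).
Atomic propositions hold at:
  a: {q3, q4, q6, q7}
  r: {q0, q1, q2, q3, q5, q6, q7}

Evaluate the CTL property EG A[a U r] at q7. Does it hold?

Yes

A[a U r]: least fixpoint, start Z0 = Sat(r) = {q0, q1, q2, q3, q5, q6, q7}, add states in Sat(a) with every successor in Z. Already a fixed point.
Sat(A[a U r]) = {q0, q1, q2, q3, q5, q6, q7}
EG A[a U r]: greatest fixpoint, start Z0 = {q0, q1, q2, q3, q5, q6, q7}, keep only states in Sat with some successor in Z. Already a fixed point.
Sat(EG A[a U r]) = {q0, q1, q2, q3, q5, q6, q7}
q7 ∈ Sat(EG A[a U r]) = {q0, q1, q2, q3, q5, q6, q7}, so the formula holds at q7.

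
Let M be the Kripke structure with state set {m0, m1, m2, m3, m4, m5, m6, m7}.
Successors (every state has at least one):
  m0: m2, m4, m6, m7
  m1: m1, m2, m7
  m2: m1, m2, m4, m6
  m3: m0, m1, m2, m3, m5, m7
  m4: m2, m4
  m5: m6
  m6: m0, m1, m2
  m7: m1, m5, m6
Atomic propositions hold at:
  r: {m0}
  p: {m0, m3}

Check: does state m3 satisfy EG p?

EG p: greatest fixpoint, start Z0 = {m0, m3}, keep only states in Sat with some successor in Z. Z1 = {m3}; fixed.
Sat(EG p) = {m3}
m3 ∈ Sat(EG p) = {m3}, so the formula holds at m3.

Yes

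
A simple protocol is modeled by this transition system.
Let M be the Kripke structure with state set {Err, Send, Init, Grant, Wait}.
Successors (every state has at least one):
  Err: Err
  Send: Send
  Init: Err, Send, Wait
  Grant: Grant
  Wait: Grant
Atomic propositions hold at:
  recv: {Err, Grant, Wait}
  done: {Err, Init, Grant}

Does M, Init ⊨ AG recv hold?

AG recv: greatest fixpoint, start Z0 = {Err, Grant, Wait}, keep only states in Sat with every successor in Z. Already a fixed point.
Sat(AG recv) = {Err, Grant, Wait}
Init ∉ Sat(AG recv) = {Err, Grant, Wait}, so the formula does not hold at Init.

No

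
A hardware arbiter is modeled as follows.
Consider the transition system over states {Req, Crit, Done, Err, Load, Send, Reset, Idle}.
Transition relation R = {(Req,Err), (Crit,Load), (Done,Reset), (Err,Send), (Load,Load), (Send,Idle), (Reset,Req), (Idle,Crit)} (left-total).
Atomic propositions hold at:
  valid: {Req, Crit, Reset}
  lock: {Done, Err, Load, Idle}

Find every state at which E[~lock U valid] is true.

Sat(~lock) = {Req, Crit, Send, Reset}
E[~lock U valid]: least fixpoint, start Z0 = Sat(valid) = {Req, Crit, Reset}, add states in Sat(~lock) with some successor in Z. Already a fixed point.
Sat(E[~lock U valid]) = {Req, Crit, Reset}

{Req, Crit, Reset}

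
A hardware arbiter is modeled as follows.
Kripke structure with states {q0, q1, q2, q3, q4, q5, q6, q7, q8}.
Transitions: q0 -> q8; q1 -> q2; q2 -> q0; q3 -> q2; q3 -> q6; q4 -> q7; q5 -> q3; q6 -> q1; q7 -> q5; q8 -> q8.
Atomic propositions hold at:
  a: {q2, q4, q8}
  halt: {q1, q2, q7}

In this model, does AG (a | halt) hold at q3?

No

Sat(a | halt) = {q1, q2, q4, q7, q8}
AG (a | halt): greatest fixpoint, start Z0 = {q1, q2, q4, q7, q8}, keep only states in Sat with every successor in Z. Z1 = {q1, q4, q8}; Z2 = {q8}; fixed.
Sat(AG (a | halt)) = {q8}
q3 ∉ Sat(AG (a | halt)) = {q8}, so the formula does not hold at q3.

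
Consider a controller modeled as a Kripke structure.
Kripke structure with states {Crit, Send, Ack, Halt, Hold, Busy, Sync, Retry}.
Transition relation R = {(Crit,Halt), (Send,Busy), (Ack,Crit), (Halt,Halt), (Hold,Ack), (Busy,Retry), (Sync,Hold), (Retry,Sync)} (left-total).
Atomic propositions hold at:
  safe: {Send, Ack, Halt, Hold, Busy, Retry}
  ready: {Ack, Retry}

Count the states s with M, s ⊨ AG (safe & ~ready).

1

Sat(~ready) = {Crit, Send, Halt, Hold, Busy, Sync}
Sat(safe & ~ready) = {Send, Halt, Hold, Busy}
AG (safe & ~ready): greatest fixpoint, start Z0 = {Send, Halt, Hold, Busy}, keep only states in Sat with every successor in Z. Z1 = {Send, Halt}; Z2 = {Halt}; fixed.
Sat(AG (safe & ~ready)) = {Halt}
|Sat(AG (safe & ~ready))| = |{Halt}| = 1.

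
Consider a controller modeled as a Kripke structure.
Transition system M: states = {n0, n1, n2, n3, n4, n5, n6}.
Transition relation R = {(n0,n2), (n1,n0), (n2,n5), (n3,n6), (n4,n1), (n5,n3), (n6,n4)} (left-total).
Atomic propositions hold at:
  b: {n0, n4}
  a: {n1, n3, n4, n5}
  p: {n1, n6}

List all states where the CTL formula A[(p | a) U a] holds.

Sat(p | a) = {n1, n3, n4, n5, n6}
A[(p | a) U a]: least fixpoint, start Z0 = Sat(a) = {n1, n3, n4, n5}, add states in Sat(p | a) with every successor in Z. Z1 = {n1, n3, n4, n5, n6}; fixed.
Sat(A[(p | a) U a]) = {n1, n3, n4, n5, n6}

{n1, n3, n4, n5, n6}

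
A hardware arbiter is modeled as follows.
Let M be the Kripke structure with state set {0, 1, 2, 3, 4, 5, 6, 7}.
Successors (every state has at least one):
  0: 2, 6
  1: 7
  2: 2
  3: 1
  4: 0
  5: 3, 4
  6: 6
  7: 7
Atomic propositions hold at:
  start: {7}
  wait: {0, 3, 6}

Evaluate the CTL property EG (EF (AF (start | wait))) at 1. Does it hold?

Sat(start | wait) = {0, 3, 6, 7}
AF (start | wait): least fixpoint, start Z0 = {0, 3, 6, 7}, add states with every successor in Z. Z1 = {0, 1, 3, 4, 6, 7}; Z2 = {0, 1, 3, 4, 5, 6, 7}; fixed.
Sat(AF (start | wait)) = {0, 1, 3, 4, 5, 6, 7}
EF (AF (start | wait)): least fixpoint, start Z0 = {0, 1, 3, 4, 5, 6, 7}, add states with some successor in Z. Already a fixed point.
Sat(EF (AF (start | wait))) = {0, 1, 3, 4, 5, 6, 7}
EG (EF (AF (start | wait))): greatest fixpoint, start Z0 = {0, 1, 3, 4, 5, 6, 7}, keep only states in Sat with some successor in Z. Already a fixed point.
Sat(EG (EF (AF (start | wait)))) = {0, 1, 3, 4, 5, 6, 7}
1 ∈ Sat(EG (EF (AF (start | wait)))) = {0, 1, 3, 4, 5, 6, 7}, so the formula holds at 1.

Yes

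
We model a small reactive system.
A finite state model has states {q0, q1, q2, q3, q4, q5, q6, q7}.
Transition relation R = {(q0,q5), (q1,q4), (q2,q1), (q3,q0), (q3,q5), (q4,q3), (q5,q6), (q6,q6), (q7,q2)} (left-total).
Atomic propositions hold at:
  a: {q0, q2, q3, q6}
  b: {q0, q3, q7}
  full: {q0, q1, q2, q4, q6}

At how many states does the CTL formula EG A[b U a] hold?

A[b U a]: least fixpoint, start Z0 = Sat(a) = {q0, q2, q3, q6}, add states in Sat(b) with every successor in Z. Z1 = {q0, q2, q3, q6, q7}; fixed.
Sat(A[b U a]) = {q0, q2, q3, q6, q7}
EG A[b U a]: greatest fixpoint, start Z0 = {q0, q2, q3, q6, q7}, keep only states in Sat with some successor in Z. Z1 = {q3, q6, q7}; Z2 = {q6}; fixed.
Sat(EG A[b U a]) = {q6}
|Sat(EG A[b U a])| = |{q6}| = 1.

1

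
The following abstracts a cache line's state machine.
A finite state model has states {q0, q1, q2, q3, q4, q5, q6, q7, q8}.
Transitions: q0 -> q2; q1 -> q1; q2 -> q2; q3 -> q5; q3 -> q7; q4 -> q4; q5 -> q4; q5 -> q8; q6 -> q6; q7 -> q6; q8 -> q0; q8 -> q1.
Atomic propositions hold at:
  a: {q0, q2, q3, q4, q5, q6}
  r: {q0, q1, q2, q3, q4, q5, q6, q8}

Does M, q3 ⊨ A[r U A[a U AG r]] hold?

No

AG r: greatest fixpoint, start Z0 = {q0, q1, q2, q3, q4, q5, q6, q8}, keep only states in Sat with every successor in Z. Z1 = {q0, q1, q2, q4, q5, q6, q8}; fixed.
Sat(AG r) = {q0, q1, q2, q4, q5, q6, q8}
A[a U AG r]: least fixpoint, start Z0 = Sat(AG r) = {q0, q1, q2, q4, q5, q6, q8}, add states in Sat(a) with every successor in Z. Already a fixed point.
Sat(A[a U AG r]) = {q0, q1, q2, q4, q5, q6, q8}
A[r U A[a U AG r]]: least fixpoint, start Z0 = Sat(A[a U AG r]) = {q0, q1, q2, q4, q5, q6, q8}, add states in Sat(r) with every successor in Z. Already a fixed point.
Sat(A[r U A[a U AG r]]) = {q0, q1, q2, q4, q5, q6, q8}
q3 ∉ Sat(A[r U A[a U AG r]]) = {q0, q1, q2, q4, q5, q6, q8}, so the formula does not hold at q3.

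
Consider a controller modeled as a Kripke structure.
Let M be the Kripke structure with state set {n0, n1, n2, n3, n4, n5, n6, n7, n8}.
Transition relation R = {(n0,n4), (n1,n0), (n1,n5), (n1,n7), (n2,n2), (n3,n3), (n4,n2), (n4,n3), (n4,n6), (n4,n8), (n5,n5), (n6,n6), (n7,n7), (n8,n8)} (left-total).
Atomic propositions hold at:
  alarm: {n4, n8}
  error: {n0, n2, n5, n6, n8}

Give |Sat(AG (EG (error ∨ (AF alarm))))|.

4

AF alarm: least fixpoint, start Z0 = {n4, n8}, add states with every successor in Z. Z1 = {n0, n4, n8}; fixed.
Sat(AF alarm) = {n0, n4, n8}
Sat(error ∨ (AF alarm)) = {n0, n2, n4, n5, n6, n8}
EG (error ∨ (AF alarm)): greatest fixpoint, start Z0 = {n0, n2, n4, n5, n6, n8}, keep only states in Sat with some successor in Z. Already a fixed point.
Sat(EG (error ∨ (AF alarm))) = {n0, n2, n4, n5, n6, n8}
AG (EG (error ∨ (AF alarm))): greatest fixpoint, start Z0 = {n0, n2, n4, n5, n6, n8}, keep only states in Sat with every successor in Z. Z1 = {n0, n2, n5, n6, n8}; Z2 = {n2, n5, n6, n8}; fixed.
Sat(AG (EG (error ∨ (AF alarm)))) = {n2, n5, n6, n8}
|Sat(AG (EG (error ∨ (AF alarm))))| = |{n2, n5, n6, n8}| = 4.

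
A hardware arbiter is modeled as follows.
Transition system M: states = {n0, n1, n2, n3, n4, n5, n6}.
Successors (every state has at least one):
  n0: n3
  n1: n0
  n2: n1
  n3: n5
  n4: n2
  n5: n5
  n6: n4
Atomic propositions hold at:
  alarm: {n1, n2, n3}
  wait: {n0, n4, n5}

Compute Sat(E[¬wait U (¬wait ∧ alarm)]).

Sat(¬wait) = {n1, n2, n3, n6}
Sat(¬wait ∧ alarm) = {n1, n2, n3}
E[¬wait U (¬wait ∧ alarm)]: least fixpoint, start Z0 = Sat((¬wait ∧ alarm)) = {n1, n2, n3}, add states in Sat(¬wait) with some successor in Z. Already a fixed point.
Sat(E[¬wait U (¬wait ∧ alarm)]) = {n1, n2, n3}

{n1, n2, n3}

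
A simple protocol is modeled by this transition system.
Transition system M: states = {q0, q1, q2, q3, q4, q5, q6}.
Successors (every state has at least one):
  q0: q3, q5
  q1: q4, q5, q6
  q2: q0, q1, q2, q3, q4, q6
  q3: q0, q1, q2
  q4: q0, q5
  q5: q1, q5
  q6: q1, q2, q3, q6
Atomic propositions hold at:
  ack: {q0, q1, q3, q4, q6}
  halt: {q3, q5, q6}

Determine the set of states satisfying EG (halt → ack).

Sat(halt → ack) = {q0, q1, q2, q3, q4, q6}
EG (halt → ack): greatest fixpoint, start Z0 = {q0, q1, q2, q3, q4, q6}, keep only states in Sat with some successor in Z. Already a fixed point.
Sat(EG (halt → ack)) = {q0, q1, q2, q3, q4, q6}

{q0, q1, q2, q3, q4, q6}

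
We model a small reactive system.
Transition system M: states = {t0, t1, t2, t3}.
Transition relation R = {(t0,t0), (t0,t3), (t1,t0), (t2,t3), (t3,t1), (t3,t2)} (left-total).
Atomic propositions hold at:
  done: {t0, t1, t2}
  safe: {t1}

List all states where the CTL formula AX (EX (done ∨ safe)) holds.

Sat(done ∨ safe) = {t0, t1, t2}
Sat(EX (done ∨ safe)) = {s : some successor in {t0, t1, t2}} = {t0, t1, t3}
Sat(AX (EX (done ∨ safe))) = {s : every successor in {t0, t1, t3}} = {t0, t1, t2}

{t0, t1, t2}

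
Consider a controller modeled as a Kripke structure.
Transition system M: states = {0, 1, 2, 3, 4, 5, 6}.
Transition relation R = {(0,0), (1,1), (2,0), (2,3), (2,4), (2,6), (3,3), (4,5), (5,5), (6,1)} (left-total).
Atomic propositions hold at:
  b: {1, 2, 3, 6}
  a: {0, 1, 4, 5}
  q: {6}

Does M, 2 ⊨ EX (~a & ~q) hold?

Sat(~a) = {2, 3, 6}
Sat(~q) = {0, 1, 2, 3, 4, 5}
Sat(~a & ~q) = {2, 3}
Sat(EX (~a & ~q)) = {s : some successor in {2, 3}} = {2, 3}
2 ∈ Sat(EX (~a & ~q)) = {2, 3}, so the formula holds at 2.

Yes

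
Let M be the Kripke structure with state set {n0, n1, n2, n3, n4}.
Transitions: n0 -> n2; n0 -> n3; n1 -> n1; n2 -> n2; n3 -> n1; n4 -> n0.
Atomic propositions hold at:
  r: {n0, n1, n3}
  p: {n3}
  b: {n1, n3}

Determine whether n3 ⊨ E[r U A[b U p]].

A[b U p]: least fixpoint, start Z0 = Sat(p) = {n3}, add states in Sat(b) with every successor in Z. Already a fixed point.
Sat(A[b U p]) = {n3}
E[r U A[b U p]]: least fixpoint, start Z0 = Sat(A[b U p]) = {n3}, add states in Sat(r) with some successor in Z. Z1 = {n0, n3}; fixed.
Sat(E[r U A[b U p]]) = {n0, n3}
n3 ∈ Sat(E[r U A[b U p]]) = {n0, n3}, so the formula holds at n3.

Yes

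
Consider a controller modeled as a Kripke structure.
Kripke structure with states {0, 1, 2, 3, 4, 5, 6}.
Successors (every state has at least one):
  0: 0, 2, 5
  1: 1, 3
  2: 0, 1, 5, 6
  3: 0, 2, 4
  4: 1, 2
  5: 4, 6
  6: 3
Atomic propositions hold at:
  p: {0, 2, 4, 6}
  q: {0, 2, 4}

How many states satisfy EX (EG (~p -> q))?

Sat(~p) = {1, 3, 5}
Sat(~p -> q) = {0, 2, 4, 6}
EG (~p -> q): greatest fixpoint, start Z0 = {0, 2, 4, 6}, keep only states in Sat with some successor in Z. Z1 = {0, 2, 4}; fixed.
Sat(EG (~p -> q)) = {0, 2, 4}
Sat(EX (EG (~p -> q))) = {s : some successor in {0, 2, 4}} = {0, 2, 3, 4, 5}
|Sat(EX (EG (~p -> q)))| = |{0, 2, 3, 4, 5}| = 5.

5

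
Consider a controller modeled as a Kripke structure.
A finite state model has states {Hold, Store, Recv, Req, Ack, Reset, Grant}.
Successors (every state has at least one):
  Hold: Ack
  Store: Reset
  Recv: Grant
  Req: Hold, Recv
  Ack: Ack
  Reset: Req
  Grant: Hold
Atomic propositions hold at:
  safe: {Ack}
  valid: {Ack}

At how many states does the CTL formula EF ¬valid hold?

Sat(¬valid) = {Hold, Store, Recv, Req, Reset, Grant}
EF ¬valid: least fixpoint, start Z0 = {Hold, Store, Recv, Req, Reset, Grant}, add states with some successor in Z. Already a fixed point.
Sat(EF ¬valid) = {Hold, Store, Recv, Req, Reset, Grant}
|Sat(EF ¬valid)| = |{Hold, Store, Recv, Req, Reset, Grant}| = 6.

6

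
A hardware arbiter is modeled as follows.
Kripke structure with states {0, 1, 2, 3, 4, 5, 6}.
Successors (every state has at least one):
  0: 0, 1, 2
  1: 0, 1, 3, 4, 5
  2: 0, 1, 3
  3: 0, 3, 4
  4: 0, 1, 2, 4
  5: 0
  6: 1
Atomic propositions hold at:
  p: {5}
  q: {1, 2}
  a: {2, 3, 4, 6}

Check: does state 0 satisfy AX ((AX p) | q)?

No

Sat(AX p) = {s : every successor in {5}} = ∅
Sat((AX p) | q) = {1, 2}
Sat(AX ((AX p) | q)) = {s : every successor in {1, 2}} = {6}
0 ∉ Sat(AX ((AX p) | q)) = {6}, so the formula does not hold at 0.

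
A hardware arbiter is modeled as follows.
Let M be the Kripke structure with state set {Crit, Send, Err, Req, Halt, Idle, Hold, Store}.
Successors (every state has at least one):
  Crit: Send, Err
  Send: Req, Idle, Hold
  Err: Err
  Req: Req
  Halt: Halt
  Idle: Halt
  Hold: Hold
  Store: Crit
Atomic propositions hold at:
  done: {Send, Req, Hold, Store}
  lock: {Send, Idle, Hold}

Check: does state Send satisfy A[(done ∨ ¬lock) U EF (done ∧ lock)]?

Yes

Sat(¬lock) = {Crit, Err, Req, Halt, Store}
Sat(done ∨ ¬lock) = {Crit, Send, Err, Req, Halt, Hold, Store}
Sat(done ∧ lock) = {Send, Hold}
EF (done ∧ lock): least fixpoint, start Z0 = {Send, Hold}, add states with some successor in Z. Z1 = {Crit, Send, Hold}; Z2 = {Crit, Send, Hold, Store}; fixed.
Sat(EF (done ∧ lock)) = {Crit, Send, Hold, Store}
A[(done ∨ ¬lock) U EF (done ∧ lock)]: least fixpoint, start Z0 = Sat(EF (done ∧ lock)) = {Crit, Send, Hold, Store}, add states in Sat(done ∨ ¬lock) with every successor in Z. Already a fixed point.
Sat(A[(done ∨ ¬lock) U EF (done ∧ lock)]) = {Crit, Send, Hold, Store}
Send ∈ Sat(A[(done ∨ ¬lock) U EF (done ∧ lock)]) = {Crit, Send, Hold, Store}, so the formula holds at Send.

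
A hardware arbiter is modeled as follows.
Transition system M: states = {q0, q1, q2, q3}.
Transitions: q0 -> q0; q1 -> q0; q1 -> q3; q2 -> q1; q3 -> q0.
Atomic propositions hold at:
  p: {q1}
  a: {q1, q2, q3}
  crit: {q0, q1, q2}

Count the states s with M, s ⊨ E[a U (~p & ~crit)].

Sat(~p) = {q0, q2, q3}
Sat(~crit) = {q3}
Sat(~p & ~crit) = {q3}
E[a U (~p & ~crit)]: least fixpoint, start Z0 = Sat((~p & ~crit)) = {q3}, add states in Sat(a) with some successor in Z. Z1 = {q1, q3}; Z2 = {q1, q2, q3}; fixed.
Sat(E[a U (~p & ~crit)]) = {q1, q2, q3}
|Sat(E[a U (~p & ~crit)])| = |{q1, q2, q3}| = 3.

3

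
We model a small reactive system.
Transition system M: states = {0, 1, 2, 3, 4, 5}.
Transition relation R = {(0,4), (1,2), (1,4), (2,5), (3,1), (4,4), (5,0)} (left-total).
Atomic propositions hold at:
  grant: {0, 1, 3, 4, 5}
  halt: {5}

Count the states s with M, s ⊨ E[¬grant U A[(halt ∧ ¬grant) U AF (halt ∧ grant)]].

Sat(¬grant) = {2}
Sat(halt ∧ ¬grant) = ∅
Sat(halt ∧ grant) = {5}
AF (halt ∧ grant): least fixpoint, start Z0 = {5}, add states with every successor in Z. Z1 = {2, 5}; fixed.
Sat(AF (halt ∧ grant)) = {2, 5}
A[(halt ∧ ¬grant) U AF (halt ∧ grant)]: least fixpoint, start Z0 = Sat(AF (halt ∧ grant)) = {2, 5}, add states in Sat(halt ∧ ¬grant) with every successor in Z. Already a fixed point.
Sat(A[(halt ∧ ¬grant) U AF (halt ∧ grant)]) = {2, 5}
E[¬grant U A[(halt ∧ ¬grant) U AF (halt ∧ grant)]]: least fixpoint, start Z0 = Sat(A[(halt ∧ ¬grant) U AF (halt ∧ grant)]) = {2, 5}, add states in Sat(¬grant) with some successor in Z. Already a fixed point.
Sat(E[¬grant U A[(halt ∧ ¬grant) U AF (halt ∧ grant)]]) = {2, 5}
|Sat(E[¬grant U A[(halt ∧ ¬grant) U AF (halt ∧ grant)]])| = |{2, 5}| = 2.

2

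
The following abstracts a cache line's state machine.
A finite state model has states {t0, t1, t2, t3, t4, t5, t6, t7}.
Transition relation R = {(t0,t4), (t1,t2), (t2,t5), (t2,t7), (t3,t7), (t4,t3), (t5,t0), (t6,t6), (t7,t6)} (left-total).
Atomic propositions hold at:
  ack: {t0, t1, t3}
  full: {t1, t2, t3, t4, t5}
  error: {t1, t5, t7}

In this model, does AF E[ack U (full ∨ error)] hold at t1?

Sat(full ∨ error) = {t1, t2, t3, t4, t5, t7}
E[ack U (full ∨ error)]: least fixpoint, start Z0 = Sat((full ∨ error)) = {t1, t2, t3, t4, t5, t7}, add states in Sat(ack) with some successor in Z. Z1 = {t0, t1, t2, t3, t4, t5, t7}; fixed.
Sat(E[ack U (full ∨ error)]) = {t0, t1, t2, t3, t4, t5, t7}
AF E[ack U (full ∨ error)]: least fixpoint, start Z0 = {t0, t1, t2, t3, t4, t5, t7}, add states with every successor in Z. Already a fixed point.
Sat(AF E[ack U (full ∨ error)]) = {t0, t1, t2, t3, t4, t5, t7}
t1 ∈ Sat(AF E[ack U (full ∨ error)]) = {t0, t1, t2, t3, t4, t5, t7}, so the formula holds at t1.

Yes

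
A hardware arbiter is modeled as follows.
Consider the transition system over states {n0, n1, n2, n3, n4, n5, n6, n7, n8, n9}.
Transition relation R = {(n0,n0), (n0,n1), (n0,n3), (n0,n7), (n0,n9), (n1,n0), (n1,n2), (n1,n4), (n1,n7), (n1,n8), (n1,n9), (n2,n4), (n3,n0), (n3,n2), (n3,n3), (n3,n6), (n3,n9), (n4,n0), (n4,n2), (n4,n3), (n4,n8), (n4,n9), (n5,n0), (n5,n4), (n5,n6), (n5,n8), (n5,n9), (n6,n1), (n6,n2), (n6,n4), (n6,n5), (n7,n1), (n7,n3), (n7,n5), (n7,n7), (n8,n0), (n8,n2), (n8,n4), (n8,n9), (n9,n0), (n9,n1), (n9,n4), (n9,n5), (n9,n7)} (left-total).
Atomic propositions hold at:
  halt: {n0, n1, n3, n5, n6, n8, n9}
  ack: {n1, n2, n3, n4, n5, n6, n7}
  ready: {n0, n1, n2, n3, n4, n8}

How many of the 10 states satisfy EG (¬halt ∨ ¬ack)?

6

Sat(¬halt) = {n2, n4, n7}
Sat(¬ack) = {n0, n8, n9}
Sat(¬halt ∨ ¬ack) = {n0, n2, n4, n7, n8, n9}
EG (¬halt ∨ ¬ack): greatest fixpoint, start Z0 = {n0, n2, n4, n7, n8, n9}, keep only states in Sat with some successor in Z. Already a fixed point.
Sat(EG (¬halt ∨ ¬ack)) = {n0, n2, n4, n7, n8, n9}
|Sat(EG (¬halt ∨ ¬ack))| = |{n0, n2, n4, n7, n8, n9}| = 6.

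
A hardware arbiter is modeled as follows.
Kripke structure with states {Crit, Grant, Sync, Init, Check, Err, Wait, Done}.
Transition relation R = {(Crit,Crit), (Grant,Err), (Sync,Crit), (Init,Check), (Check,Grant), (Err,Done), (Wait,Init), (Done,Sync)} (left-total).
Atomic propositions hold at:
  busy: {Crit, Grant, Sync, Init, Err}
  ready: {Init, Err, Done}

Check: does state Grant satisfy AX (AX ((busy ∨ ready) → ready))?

Sat(busy ∨ ready) = {Crit, Grant, Sync, Init, Err, Done}
Sat((busy ∨ ready) → ready) = {Init, Check, Err, Wait, Done}
Sat(AX ((busy ∨ ready) → ready)) = {s : every successor in {Init, Check, Err, Wait, Done}} = {Grant, Init, Err, Wait}
Sat(AX (AX ((busy ∨ ready) → ready))) = {s : every successor in {Grant, Init, Err, Wait}} = {Grant, Check, Wait}
Grant ∈ Sat(AX (AX ((busy ∨ ready) → ready))) = {Grant, Check, Wait}, so the formula holds at Grant.

Yes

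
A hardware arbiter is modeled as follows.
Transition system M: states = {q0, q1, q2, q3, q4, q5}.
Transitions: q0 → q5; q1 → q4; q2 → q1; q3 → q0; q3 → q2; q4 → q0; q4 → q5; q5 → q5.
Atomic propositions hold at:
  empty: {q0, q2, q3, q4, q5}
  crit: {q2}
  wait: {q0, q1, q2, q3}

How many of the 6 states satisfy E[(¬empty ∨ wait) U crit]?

Sat(¬empty) = {q1}
Sat(¬empty ∨ wait) = {q0, q1, q2, q3}
E[(¬empty ∨ wait) U crit]: least fixpoint, start Z0 = Sat(crit) = {q2}, add states in Sat(¬empty ∨ wait) with some successor in Z. Z1 = {q2, q3}; fixed.
Sat(E[(¬empty ∨ wait) U crit]) = {q2, q3}
|Sat(E[(¬empty ∨ wait) U crit])| = |{q2, q3}| = 2.

2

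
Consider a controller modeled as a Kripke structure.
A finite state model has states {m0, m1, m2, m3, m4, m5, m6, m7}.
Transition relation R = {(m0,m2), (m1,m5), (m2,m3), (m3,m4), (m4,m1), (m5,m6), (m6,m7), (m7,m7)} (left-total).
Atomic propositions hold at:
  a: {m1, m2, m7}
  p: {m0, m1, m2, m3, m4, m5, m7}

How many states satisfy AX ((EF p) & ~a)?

EF p: least fixpoint, start Z0 = {m0, m1, m2, m3, m4, m5, m7}, add states with some successor in Z. Z1 = {m0, m1, m2, m3, m4, m5, m6, m7}; fixed.
Sat(EF p) = {m0, m1, m2, m3, m4, m5, m6, m7}
Sat(~a) = {m0, m3, m4, m5, m6}
Sat((EF p) & ~a) = {m0, m3, m4, m5, m6}
Sat(AX ((EF p) & ~a)) = {s : every successor in {m0, m3, m4, m5, m6}} = {m1, m2, m3, m5}
|Sat(AX ((EF p) & ~a))| = |{m1, m2, m3, m5}| = 4.

4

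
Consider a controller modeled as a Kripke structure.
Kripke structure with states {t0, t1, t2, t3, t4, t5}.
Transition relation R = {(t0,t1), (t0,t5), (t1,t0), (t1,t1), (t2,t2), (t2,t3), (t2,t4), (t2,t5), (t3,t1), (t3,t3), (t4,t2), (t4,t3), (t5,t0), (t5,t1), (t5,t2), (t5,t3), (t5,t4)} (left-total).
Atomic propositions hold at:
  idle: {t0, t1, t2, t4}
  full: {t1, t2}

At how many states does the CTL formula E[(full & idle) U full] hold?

Sat(full & idle) = {t1, t2}
E[(full & idle) U full]: least fixpoint, start Z0 = Sat(full) = {t1, t2}, add states in Sat(full & idle) with some successor in Z. Already a fixed point.
Sat(E[(full & idle) U full]) = {t1, t2}
|Sat(E[(full & idle) U full])| = |{t1, t2}| = 2.

2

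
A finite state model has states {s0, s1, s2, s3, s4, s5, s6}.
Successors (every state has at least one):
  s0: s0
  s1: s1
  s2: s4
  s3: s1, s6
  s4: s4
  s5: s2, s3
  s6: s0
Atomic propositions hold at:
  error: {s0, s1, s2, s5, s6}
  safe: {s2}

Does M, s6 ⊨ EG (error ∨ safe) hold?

Yes

Sat(error ∨ safe) = {s0, s1, s2, s5, s6}
EG (error ∨ safe): greatest fixpoint, start Z0 = {s0, s1, s2, s5, s6}, keep only states in Sat with some successor in Z. Z1 = {s0, s1, s5, s6}; Z2 = {s0, s1, s6}; fixed.
Sat(EG (error ∨ safe)) = {s0, s1, s6}
s6 ∈ Sat(EG (error ∨ safe)) = {s0, s1, s6}, so the formula holds at s6.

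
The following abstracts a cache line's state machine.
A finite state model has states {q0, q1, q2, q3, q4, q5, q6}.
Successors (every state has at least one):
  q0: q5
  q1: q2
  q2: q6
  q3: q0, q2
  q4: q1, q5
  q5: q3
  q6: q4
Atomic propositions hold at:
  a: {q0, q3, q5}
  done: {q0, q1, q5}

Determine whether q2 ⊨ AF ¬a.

Sat(¬a) = {q1, q2, q4, q6}
AF ¬a: least fixpoint, start Z0 = {q1, q2, q4, q6}, add states with every successor in Z. Already a fixed point.
Sat(AF ¬a) = {q1, q2, q4, q6}
q2 ∈ Sat(AF ¬a) = {q1, q2, q4, q6}, so the formula holds at q2.

Yes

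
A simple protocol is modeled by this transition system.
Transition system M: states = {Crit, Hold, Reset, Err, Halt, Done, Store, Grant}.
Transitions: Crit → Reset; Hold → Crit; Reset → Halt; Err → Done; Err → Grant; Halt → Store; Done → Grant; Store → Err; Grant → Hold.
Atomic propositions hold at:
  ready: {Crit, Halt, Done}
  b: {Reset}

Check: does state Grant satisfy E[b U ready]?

E[b U ready]: least fixpoint, start Z0 = Sat(ready) = {Crit, Halt, Done}, add states in Sat(b) with some successor in Z. Z1 = {Crit, Reset, Halt, Done}; fixed.
Sat(E[b U ready]) = {Crit, Reset, Halt, Done}
Grant ∉ Sat(E[b U ready]) = {Crit, Reset, Halt, Done}, so the formula does not hold at Grant.

No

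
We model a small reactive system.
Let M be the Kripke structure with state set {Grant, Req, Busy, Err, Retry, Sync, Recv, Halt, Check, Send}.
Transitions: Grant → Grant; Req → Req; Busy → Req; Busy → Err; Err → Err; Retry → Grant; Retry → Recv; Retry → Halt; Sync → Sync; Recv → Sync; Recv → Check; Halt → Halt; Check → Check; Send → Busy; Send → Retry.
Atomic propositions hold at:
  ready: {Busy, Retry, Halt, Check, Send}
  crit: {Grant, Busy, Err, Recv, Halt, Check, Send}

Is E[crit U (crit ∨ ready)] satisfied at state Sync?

Sat(crit ∨ ready) = {Grant, Busy, Err, Retry, Recv, Halt, Check, Send}
E[crit U (crit ∨ ready)]: least fixpoint, start Z0 = Sat((crit ∨ ready)) = {Grant, Busy, Err, Retry, Recv, Halt, Check, Send}, add states in Sat(crit) with some successor in Z. Already a fixed point.
Sat(E[crit U (crit ∨ ready)]) = {Grant, Busy, Err, Retry, Recv, Halt, Check, Send}
Sync ∉ Sat(E[crit U (crit ∨ ready)]) = {Grant, Busy, Err, Retry, Recv, Halt, Check, Send}, so the formula does not hold at Sync.

No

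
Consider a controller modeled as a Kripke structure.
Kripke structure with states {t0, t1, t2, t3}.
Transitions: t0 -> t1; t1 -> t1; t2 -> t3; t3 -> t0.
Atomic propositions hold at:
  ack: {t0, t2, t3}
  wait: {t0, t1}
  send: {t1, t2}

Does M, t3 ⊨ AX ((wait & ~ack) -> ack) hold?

Sat(~ack) = {t1}
Sat(wait & ~ack) = {t1}
Sat((wait & ~ack) -> ack) = {t0, t2, t3}
Sat(AX ((wait & ~ack) -> ack)) = {s : every successor in {t0, t2, t3}} = {t2, t3}
t3 ∈ Sat(AX ((wait & ~ack) -> ack)) = {t2, t3}, so the formula holds at t3.

Yes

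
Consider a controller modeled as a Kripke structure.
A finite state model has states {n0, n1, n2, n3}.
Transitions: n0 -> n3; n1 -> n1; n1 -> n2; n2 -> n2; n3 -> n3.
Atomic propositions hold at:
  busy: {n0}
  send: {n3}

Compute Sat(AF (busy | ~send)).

{n0, n1, n2}

Sat(~send) = {n0, n1, n2}
Sat(busy | ~send) = {n0, n1, n2}
AF (busy | ~send): least fixpoint, start Z0 = {n0, n1, n2}, add states with every successor in Z. Already a fixed point.
Sat(AF (busy | ~send)) = {n0, n1, n2}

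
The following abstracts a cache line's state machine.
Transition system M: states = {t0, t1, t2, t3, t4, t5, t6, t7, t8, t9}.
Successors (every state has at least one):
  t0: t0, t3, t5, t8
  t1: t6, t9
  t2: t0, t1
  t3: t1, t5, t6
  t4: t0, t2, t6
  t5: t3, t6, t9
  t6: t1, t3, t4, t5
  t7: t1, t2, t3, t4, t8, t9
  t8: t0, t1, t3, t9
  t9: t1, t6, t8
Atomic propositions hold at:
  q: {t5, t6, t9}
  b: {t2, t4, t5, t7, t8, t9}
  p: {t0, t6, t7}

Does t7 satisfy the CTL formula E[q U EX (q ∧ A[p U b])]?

A[p U b]: least fixpoint, start Z0 = Sat(b) = {t2, t4, t5, t7, t8, t9}, add states in Sat(p) with every successor in Z. Already a fixed point.
Sat(A[p U b]) = {t2, t4, t5, t7, t8, t9}
Sat(q ∧ A[p U b]) = {t5, t9}
Sat(EX (q ∧ A[p U b])) = {s : some successor in {t5, t9}} = {t0, t1, t3, t5, t6, t7, t8}
E[q U EX (q ∧ A[p U b])]: least fixpoint, start Z0 = Sat(EX (q ∧ A[p U b])) = {t0, t1, t3, t5, t6, t7, t8}, add states in Sat(q) with some successor in Z. Z1 = {t0, t1, t3, t5, t6, t7, t8, t9}; fixed.
Sat(E[q U EX (q ∧ A[p U b])]) = {t0, t1, t3, t5, t6, t7, t8, t9}
t7 ∈ Sat(E[q U EX (q ∧ A[p U b])]) = {t0, t1, t3, t5, t6, t7, t8, t9}, so the formula holds at t7.

Yes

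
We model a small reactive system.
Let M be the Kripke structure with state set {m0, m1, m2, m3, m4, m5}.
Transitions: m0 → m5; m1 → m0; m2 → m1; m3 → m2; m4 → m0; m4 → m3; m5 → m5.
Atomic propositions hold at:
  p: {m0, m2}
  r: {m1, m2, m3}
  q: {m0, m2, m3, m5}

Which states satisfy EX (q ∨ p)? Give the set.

{m0, m1, m3, m4, m5}

Sat(q ∨ p) = {m0, m2, m3, m5}
Sat(EX (q ∨ p)) = {s : some successor in {m0, m2, m3, m5}} = {m0, m1, m3, m4, m5}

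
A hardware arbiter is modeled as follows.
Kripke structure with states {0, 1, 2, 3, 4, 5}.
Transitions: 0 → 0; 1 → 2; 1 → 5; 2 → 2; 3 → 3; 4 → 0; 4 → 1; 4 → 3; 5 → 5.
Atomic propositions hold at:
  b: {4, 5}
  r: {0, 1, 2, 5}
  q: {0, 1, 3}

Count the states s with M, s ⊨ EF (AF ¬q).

4

Sat(¬q) = {2, 4, 5}
AF ¬q: least fixpoint, start Z0 = {2, 4, 5}, add states with every successor in Z. Z1 = {1, 2, 4, 5}; fixed.
Sat(AF ¬q) = {1, 2, 4, 5}
EF (AF ¬q): least fixpoint, start Z0 = {1, 2, 4, 5}, add states with some successor in Z. Already a fixed point.
Sat(EF (AF ¬q)) = {1, 2, 4, 5}
|Sat(EF (AF ¬q))| = |{1, 2, 4, 5}| = 4.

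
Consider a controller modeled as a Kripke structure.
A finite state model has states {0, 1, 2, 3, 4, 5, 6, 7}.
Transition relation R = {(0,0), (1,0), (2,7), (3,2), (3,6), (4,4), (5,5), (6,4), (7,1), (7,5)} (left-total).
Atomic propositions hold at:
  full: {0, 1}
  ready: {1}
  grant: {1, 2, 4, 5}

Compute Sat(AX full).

Sat(AX full) = {s : every successor in {0, 1}} = {0, 1}

{0, 1}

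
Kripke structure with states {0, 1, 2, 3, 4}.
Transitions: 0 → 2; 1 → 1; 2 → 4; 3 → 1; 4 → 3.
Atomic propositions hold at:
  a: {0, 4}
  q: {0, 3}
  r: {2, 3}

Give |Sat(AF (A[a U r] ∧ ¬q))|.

3

A[a U r]: least fixpoint, start Z0 = Sat(r) = {2, 3}, add states in Sat(a) with every successor in Z. Z1 = {0, 2, 3, 4}; fixed.
Sat(A[a U r]) = {0, 2, 3, 4}
Sat(¬q) = {1, 2, 4}
Sat(A[a U r] ∧ ¬q) = {2, 4}
AF (A[a U r] ∧ ¬q): least fixpoint, start Z0 = {2, 4}, add states with every successor in Z. Z1 = {0, 2, 4}; fixed.
Sat(AF (A[a U r] ∧ ¬q)) = {0, 2, 4}
|Sat(AF (A[a U r] ∧ ¬q))| = |{0, 2, 4}| = 3.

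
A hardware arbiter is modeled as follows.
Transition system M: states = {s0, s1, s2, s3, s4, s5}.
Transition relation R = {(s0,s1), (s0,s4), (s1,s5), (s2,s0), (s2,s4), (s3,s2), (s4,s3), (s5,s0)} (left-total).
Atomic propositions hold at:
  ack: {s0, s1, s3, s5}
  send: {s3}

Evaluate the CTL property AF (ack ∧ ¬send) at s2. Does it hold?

No

Sat(¬send) = {s0, s1, s2, s4, s5}
Sat(ack ∧ ¬send) = {s0, s1, s5}
AF (ack ∧ ¬send): least fixpoint, start Z0 = {s0, s1, s5}, add states with every successor in Z. Already a fixed point.
Sat(AF (ack ∧ ¬send)) = {s0, s1, s5}
s2 ∉ Sat(AF (ack ∧ ¬send)) = {s0, s1, s5}, so the formula does not hold at s2.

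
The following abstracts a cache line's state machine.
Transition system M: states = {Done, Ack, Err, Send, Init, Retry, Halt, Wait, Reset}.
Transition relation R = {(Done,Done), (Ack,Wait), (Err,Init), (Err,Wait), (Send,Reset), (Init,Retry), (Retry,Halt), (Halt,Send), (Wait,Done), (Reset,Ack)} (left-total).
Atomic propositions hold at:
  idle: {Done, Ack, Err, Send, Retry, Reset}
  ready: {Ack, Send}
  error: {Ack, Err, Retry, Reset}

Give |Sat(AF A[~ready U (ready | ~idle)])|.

8

Sat(~ready) = {Done, Err, Init, Retry, Halt, Wait, Reset}
Sat(~idle) = {Init, Halt, Wait}
Sat(ready | ~idle) = {Ack, Send, Init, Halt, Wait}
A[~ready U (ready | ~idle)]: least fixpoint, start Z0 = Sat((ready | ~idle)) = {Ack, Send, Init, Halt, Wait}, add states in Sat(~ready) with every successor in Z. Z1 = {Ack, Err, Send, Init, Retry, Halt, Wait, Reset}; fixed.
Sat(A[~ready U (ready | ~idle)]) = {Ack, Err, Send, Init, Retry, Halt, Wait, Reset}
AF A[~ready U (ready | ~idle)]: least fixpoint, start Z0 = {Ack, Err, Send, Init, Retry, Halt, Wait, Reset}, add states with every successor in Z. Already a fixed point.
Sat(AF A[~ready U (ready | ~idle)]) = {Ack, Err, Send, Init, Retry, Halt, Wait, Reset}
|Sat(AF A[~ready U (ready | ~idle)])| = |{Ack, Err, Send, Init, Retry, Halt, Wait, Reset}| = 8.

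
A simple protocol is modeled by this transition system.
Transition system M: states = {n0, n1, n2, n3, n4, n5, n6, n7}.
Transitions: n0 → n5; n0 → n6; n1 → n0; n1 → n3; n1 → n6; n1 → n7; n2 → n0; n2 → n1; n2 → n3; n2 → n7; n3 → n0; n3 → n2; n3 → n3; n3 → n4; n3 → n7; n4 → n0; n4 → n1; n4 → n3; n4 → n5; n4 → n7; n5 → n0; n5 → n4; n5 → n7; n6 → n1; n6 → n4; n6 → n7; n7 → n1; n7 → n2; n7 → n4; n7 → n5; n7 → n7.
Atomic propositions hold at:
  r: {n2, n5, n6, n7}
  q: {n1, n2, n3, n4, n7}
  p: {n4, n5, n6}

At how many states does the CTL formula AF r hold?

5

AF r: least fixpoint, start Z0 = {n2, n5, n6, n7}, add states with every successor in Z. Z1 = {n0, n2, n5, n6, n7}; fixed.
Sat(AF r) = {n0, n2, n5, n6, n7}
|Sat(AF r)| = |{n0, n2, n5, n6, n7}| = 5.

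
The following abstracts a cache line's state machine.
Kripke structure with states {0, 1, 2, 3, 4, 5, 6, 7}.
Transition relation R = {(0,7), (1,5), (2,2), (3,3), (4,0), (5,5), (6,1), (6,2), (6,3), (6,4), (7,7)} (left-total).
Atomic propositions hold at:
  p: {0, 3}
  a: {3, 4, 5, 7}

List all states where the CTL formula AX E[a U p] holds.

E[a U p]: least fixpoint, start Z0 = Sat(p) = {0, 3}, add states in Sat(a) with some successor in Z. Z1 = {0, 3, 4}; fixed.
Sat(E[a U p]) = {0, 3, 4}
Sat(AX E[a U p]) = {s : every successor in {0, 3, 4}} = {3, 4}

{3, 4}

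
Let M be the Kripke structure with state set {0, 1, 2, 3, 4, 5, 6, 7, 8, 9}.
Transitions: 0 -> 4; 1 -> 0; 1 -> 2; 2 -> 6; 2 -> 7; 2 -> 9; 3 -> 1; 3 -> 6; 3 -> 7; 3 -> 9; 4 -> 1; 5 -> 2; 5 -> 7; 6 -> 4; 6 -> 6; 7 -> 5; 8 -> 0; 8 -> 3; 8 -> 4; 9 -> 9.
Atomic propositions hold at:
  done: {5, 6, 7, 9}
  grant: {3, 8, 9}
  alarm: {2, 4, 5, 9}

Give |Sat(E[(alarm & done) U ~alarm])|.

7

Sat(alarm & done) = {5, 9}
Sat(~alarm) = {0, 1, 3, 6, 7, 8}
E[(alarm & done) U ~alarm]: least fixpoint, start Z0 = Sat(~alarm) = {0, 1, 3, 6, 7, 8}, add states in Sat(alarm & done) with some successor in Z. Z1 = {0, 1, 3, 5, 6, 7, 8}; fixed.
Sat(E[(alarm & done) U ~alarm]) = {0, 1, 3, 5, 6, 7, 8}
|Sat(E[(alarm & done) U ~alarm])| = |{0, 1, 3, 5, 6, 7, 8}| = 7.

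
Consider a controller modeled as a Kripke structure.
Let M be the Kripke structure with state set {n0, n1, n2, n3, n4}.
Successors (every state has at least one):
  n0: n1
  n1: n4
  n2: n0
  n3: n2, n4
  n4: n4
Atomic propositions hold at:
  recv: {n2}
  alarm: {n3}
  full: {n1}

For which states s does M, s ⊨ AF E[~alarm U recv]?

Sat(~alarm) = {n0, n1, n2, n4}
E[~alarm U recv]: least fixpoint, start Z0 = Sat(recv) = {n2}, add states in Sat(~alarm) with some successor in Z. Already a fixed point.
Sat(E[~alarm U recv]) = {n2}
AF E[~alarm U recv]: least fixpoint, start Z0 = {n2}, add states with every successor in Z. Already a fixed point.
Sat(AF E[~alarm U recv]) = {n2}

{n2}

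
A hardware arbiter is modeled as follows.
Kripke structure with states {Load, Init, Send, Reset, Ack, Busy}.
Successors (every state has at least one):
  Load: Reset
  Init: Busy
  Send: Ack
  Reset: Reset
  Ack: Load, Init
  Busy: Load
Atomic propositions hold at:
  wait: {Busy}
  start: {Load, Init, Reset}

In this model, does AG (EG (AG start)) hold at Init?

AG start: greatest fixpoint, start Z0 = {Load, Init, Reset}, keep only states in Sat with every successor in Z. Z1 = {Load, Reset}; fixed.
Sat(AG start) = {Load, Reset}
EG (AG start): greatest fixpoint, start Z0 = {Load, Reset}, keep only states in Sat with some successor in Z. Already a fixed point.
Sat(EG (AG start)) = {Load, Reset}
AG (EG (AG start)): greatest fixpoint, start Z0 = {Load, Reset}, keep only states in Sat with every successor in Z. Already a fixed point.
Sat(AG (EG (AG start))) = {Load, Reset}
Init ∉ Sat(AG (EG (AG start))) = {Load, Reset}, so the formula does not hold at Init.

No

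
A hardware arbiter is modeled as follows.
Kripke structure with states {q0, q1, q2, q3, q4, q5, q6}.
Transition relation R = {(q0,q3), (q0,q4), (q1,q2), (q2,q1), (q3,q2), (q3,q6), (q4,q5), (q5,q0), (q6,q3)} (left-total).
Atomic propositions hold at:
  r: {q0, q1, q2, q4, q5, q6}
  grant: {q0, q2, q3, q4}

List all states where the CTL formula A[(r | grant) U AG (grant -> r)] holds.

{q1, q2}

Sat(r | grant) = {q0, q1, q2, q3, q4, q5, q6}
Sat(grant -> r) = {q0, q1, q2, q4, q5, q6}
AG (grant -> r): greatest fixpoint, start Z0 = {q0, q1, q2, q4, q5, q6}, keep only states in Sat with every successor in Z. Z1 = {q1, q2, q4, q5}; Z2 = {q1, q2, q4}; Z3 = {q1, q2}; fixed.
Sat(AG (grant -> r)) = {q1, q2}
A[(r | grant) U AG (grant -> r)]: least fixpoint, start Z0 = Sat(AG (grant -> r)) = {q1, q2}, add states in Sat(r | grant) with every successor in Z. Already a fixed point.
Sat(A[(r | grant) U AG (grant -> r)]) = {q1, q2}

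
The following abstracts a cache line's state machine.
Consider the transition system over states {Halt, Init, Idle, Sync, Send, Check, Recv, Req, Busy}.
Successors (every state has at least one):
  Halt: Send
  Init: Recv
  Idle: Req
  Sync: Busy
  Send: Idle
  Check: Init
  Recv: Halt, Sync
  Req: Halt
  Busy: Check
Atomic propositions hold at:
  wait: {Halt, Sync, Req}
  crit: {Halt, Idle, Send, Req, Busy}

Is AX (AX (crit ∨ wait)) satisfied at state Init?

Sat(crit ∨ wait) = {Halt, Idle, Sync, Send, Req, Busy}
Sat(AX (crit ∨ wait)) = {s : every successor in {Halt, Idle, Sync, Send, Req, Busy}} = {Halt, Idle, Sync, Send, Recv, Req}
Sat(AX (AX (crit ∨ wait))) = {s : every successor in {Halt, Idle, Sync, Send, Recv, Req}} = {Halt, Init, Idle, Send, Recv, Req}
Init ∈ Sat(AX (AX (crit ∨ wait))) = {Halt, Init, Idle, Send, Recv, Req}, so the formula holds at Init.

Yes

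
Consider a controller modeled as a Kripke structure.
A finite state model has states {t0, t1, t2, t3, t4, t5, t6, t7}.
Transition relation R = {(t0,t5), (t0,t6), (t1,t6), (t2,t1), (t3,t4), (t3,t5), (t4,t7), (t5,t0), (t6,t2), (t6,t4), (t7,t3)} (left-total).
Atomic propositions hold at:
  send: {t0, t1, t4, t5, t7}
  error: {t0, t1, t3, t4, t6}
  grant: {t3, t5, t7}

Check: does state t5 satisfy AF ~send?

Sat(~send) = {t2, t3, t6}
AF ~send: least fixpoint, start Z0 = {t2, t3, t6}, add states with every successor in Z. Z1 = {t1, t2, t3, t6, t7}; Z2 = {t1, t2, t3, t4, t6, t7}; fixed.
Sat(AF ~send) = {t1, t2, t3, t4, t6, t7}
t5 ∉ Sat(AF ~send) = {t1, t2, t3, t4, t6, t7}, so the formula does not hold at t5.

No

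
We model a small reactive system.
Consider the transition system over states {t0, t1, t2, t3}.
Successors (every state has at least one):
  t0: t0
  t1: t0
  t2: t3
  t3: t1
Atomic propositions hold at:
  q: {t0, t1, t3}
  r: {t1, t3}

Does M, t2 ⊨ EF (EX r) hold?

Yes

Sat(EX r) = {s : some successor in {t1, t3}} = {t2, t3}
EF (EX r): least fixpoint, start Z0 = {t2, t3}, add states with some successor in Z. Already a fixed point.
Sat(EF (EX r)) = {t2, t3}
t2 ∈ Sat(EF (EX r)) = {t2, t3}, so the formula holds at t2.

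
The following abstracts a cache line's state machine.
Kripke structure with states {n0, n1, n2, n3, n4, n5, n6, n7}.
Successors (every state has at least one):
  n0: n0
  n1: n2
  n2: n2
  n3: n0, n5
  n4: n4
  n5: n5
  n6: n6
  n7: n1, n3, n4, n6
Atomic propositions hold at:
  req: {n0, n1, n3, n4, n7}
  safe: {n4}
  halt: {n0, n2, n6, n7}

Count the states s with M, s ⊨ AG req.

AG req: greatest fixpoint, start Z0 = {n0, n1, n3, n4, n7}, keep only states in Sat with every successor in Z. Z1 = {n0, n4}; fixed.
Sat(AG req) = {n0, n4}
|Sat(AG req)| = |{n0, n4}| = 2.

2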